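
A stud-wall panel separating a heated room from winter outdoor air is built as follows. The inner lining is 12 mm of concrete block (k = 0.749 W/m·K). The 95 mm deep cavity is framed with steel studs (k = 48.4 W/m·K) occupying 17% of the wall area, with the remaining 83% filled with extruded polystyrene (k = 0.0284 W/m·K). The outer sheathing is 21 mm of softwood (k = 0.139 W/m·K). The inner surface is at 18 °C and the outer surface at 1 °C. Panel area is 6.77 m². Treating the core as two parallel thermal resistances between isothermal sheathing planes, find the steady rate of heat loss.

Sheathing layers in series; stud and cavity paths in parallel between them.
R_inner = 0.012/(0.749×6.77) = 0.002367 K/W
R_stud  = 0.095/(48.4×0.17×6.77) = 0.001705 K/W
R_cav   = 0.095/(0.0284×0.83×6.77) = 0.5953 K/W
1/R_core = 1/R_stud + 1/R_cav → R_core = 0.001701 K/W
R_outer = 0.021/(0.139×6.77) = 0.02232 K/W
R_total = 0.02638 K/W
Q = ΔT/R_total = 17/0.02638

Q ≈ 644 W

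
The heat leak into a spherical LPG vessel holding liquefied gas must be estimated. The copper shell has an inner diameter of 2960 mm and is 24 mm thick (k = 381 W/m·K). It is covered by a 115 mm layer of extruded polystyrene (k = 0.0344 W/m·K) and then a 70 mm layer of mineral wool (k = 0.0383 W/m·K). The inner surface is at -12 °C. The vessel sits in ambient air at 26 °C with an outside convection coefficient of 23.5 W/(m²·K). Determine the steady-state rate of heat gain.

Q ≈ 232 W

Spherical conduction: R = (1/r_in − 1/r_out)/(4πk) per layer; series-sum.
R_copper shell = (1/1.48 − 1/1.504)/(4π×381) = 2.252×10^-6 K/W
R_extruded polystyrene = (1/1.504 − 1/1.619)/(4π×0.0344) = 0.1093 K/W
R_mineral wool = (1/1.619 − 1/1.689)/(4π×0.0383) = 0.05319 K/W
R_outer film = 1/(h·4πr_o²) = 1/(23.5×4π×1.689²) = 0.001187 K/W
R_total = 0.1636 K/W
Q = ΔT/R_total = 38/0.1636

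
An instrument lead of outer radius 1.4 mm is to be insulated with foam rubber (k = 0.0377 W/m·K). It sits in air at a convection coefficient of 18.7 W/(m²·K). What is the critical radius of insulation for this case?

r_cr ≈ 2.02 mm

For a cylinder r_cr = k/h = 0.0377/18.7
r_cr = 2.02 mm; since the bare radius (1.4 mm) is below r_cr, adding a thin layer of insulation will *increase* heat loss.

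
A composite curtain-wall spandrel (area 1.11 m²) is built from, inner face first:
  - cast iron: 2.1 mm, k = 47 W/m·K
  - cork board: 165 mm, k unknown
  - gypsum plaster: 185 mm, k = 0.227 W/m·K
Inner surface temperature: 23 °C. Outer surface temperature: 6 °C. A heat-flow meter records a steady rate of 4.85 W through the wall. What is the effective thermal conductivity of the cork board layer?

k ≈ 0.0536 W/(m·K)

Thermal resistances in series:
R_cast iron = L/(kA) = 0.0021/(47×1.11) = 4.025×10^-5 K/W
R_gypsum plaster = L/(kA) = 0.185/(0.227×1.11) = 0.7342 K/W
Sum of known resistances R_other = 0.7343 K/W
Total R = ΔT/Q = 17/4.85 = 3.505 K/W
R_cork board = R_total − R_other = 2.771 K/W
k = L/(R·A) = 0.165/(2.771×1.11)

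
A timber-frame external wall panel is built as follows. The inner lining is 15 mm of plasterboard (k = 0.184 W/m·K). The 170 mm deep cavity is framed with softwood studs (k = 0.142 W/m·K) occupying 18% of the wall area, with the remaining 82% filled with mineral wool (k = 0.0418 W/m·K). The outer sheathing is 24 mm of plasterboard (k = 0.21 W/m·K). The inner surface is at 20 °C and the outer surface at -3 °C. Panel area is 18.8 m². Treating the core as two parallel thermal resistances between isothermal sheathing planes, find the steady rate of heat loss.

Sheathing layers in series; stud and cavity paths in parallel between them.
R_inner = 0.015/(0.184×18.8) = 0.004336 K/W
R_stud  = 0.17/(0.142×0.18×18.8) = 0.3538 K/W
R_cav   = 0.17/(0.0418×0.82×18.8) = 0.2638 K/W
1/R_core = 1/R_stud + 1/R_cav → R_core = 0.1511 K/W
R_outer = 0.024/(0.21×18.8) = 0.006079 K/W
R_total = 0.1615 K/W
Q = ΔT/R_total = 23/0.1615

Q ≈ 142 W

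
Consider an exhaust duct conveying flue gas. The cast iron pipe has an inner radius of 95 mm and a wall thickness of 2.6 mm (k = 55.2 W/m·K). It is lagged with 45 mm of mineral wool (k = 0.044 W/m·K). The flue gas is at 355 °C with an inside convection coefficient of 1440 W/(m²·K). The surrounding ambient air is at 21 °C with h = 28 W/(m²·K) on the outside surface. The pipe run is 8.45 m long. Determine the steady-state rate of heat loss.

Radial resistances (cylindrical: R_cond = ln(r_o/r_i)/(2πkL), R_conv = 1/(h·2πrL)):
R_inner film = 1/(h_i·2πr₁L) = 1/(1440×2π×0.095×8.45) = 1.377×10^-4 K/W
R_cast iron pipe wall = ln(97.6/95)/(2π×55.2×8.45) = 9.213×10^-6 K/W
R_mineral wool = ln(142.6/97.6)/(2π×0.044×8.45) = 0.1623 K/W
R_outer film = 1/(h_o·2πr_oL) = 1/(28×2π×0.1426×8.45) = 0.004717 K/W
R_total = 0.1672 K/W
Q = ΔT/R_total = 334/0.1672

Q ≈ 2000 W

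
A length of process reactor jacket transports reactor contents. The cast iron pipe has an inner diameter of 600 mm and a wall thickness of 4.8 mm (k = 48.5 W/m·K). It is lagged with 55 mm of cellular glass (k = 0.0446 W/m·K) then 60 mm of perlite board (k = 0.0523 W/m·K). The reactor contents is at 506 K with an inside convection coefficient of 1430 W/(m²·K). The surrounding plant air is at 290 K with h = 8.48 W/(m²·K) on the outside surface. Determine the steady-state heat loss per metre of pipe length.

Cylindrical conduction, so R = ln(r₂/r₁)/(2πkL) per layer, in series:
R_inner film = 1/(h_i·2πr₁L) = 1/(1430×2π×0.3×1) = 3.71×10^-4 K/W
R_cast iron pipe wall = ln(304.8/300)/(2π×48.5×1) = 5.209×10^-5 K/W
R_cellular glass = ln(359.8/304.8)/(2π×0.0446×1) = 0.592 K/W
R_perlite board = ln(419.8/359.8)/(2π×0.0523×1) = 0.4693 K/W
R_outer film = 1/(h_o·2πr_oL) = 1/(8.48×2π×0.4198×1) = 0.04471 K/W
R_total = 1.106 K/W
Q = ΔT/R_total = 216/1.106

q′ ≈ 195 W/m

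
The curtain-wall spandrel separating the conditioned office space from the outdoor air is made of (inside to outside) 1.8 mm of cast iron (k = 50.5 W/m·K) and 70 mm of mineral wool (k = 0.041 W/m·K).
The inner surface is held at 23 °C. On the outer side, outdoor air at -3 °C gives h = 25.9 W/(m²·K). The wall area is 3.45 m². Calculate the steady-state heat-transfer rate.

Q ≈ 51.4 W

Treating each layer as a thermal resistance in series:
R_cast iron = L/(kA) = 0.0018/(50.5×3.45) = 1.033×10^-5 K/W
R_mineral wool = L/(kA) = 0.07/(0.041×3.45) = 0.4949 K/W
R_outer film = 1/(h_o·A) = 1/(25.9×3.45) = 0.01119 K/W
R_total = 0.5061 K/W
Q = ΔT / R_total = 26 / 0.5061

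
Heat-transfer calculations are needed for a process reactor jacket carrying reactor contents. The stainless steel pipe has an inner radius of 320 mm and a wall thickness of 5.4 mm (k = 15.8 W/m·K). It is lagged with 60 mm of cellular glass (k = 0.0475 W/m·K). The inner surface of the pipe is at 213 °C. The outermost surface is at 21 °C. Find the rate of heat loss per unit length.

q′ ≈ 339 W/m

Cylindrical conduction, so R = ln(r₂/r₁)/(2πkL) per layer, in series:
R_stainless steel pipe wall = ln(325.4/320)/(2π×15.8×1) = 1.686×10^-4 K/W
R_cellular glass = ln(385.4/325.4)/(2π×0.0475×1) = 0.567 K/W
R_total = 0.5672 K/W
Q = ΔT/R_total = 192/0.5672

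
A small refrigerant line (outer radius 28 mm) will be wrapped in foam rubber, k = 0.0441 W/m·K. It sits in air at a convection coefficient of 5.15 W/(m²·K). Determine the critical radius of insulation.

r_cr ≈ 8.56 mm

For a cylinder r_cr = k/h = 0.0441/5.15
r_cr = 8.56 mm; since the bare radius (28 mm) is above r_cr, any added insulation will reduce heat loss.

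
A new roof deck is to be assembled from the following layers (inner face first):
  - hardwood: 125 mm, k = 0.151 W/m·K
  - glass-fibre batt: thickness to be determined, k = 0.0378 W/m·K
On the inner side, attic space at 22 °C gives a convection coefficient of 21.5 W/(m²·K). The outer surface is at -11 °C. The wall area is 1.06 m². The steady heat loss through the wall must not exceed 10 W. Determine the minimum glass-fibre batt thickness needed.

L ≈ 99.2 mm

Thermal resistances in series:
R_inner film = 1/(h_i·A) = 1/(21.5×1.06) = 0.04388 K/W
R_hardwood = L/(kA) = 0.125/(0.151×1.06) = 0.781 K/W
Sum of the known resistances R_other = 0.8248 K/W
Required total resistance R_tot = ΔT/Q_allow = 33/10 = 3.3 K/W
R_glass-fibre batt = R_tot − R_other = 2.475 K/W
L = R·k·A = 2.475×0.0378×1.06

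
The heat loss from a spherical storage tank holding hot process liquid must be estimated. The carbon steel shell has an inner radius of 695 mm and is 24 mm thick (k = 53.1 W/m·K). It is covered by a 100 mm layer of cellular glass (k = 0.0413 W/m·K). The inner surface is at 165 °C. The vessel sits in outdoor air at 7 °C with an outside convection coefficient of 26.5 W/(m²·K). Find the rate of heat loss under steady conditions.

Spherical conduction: R = (1/r_in − 1/r_out)/(4πk) per layer; series-sum.
R_carbon steel shell = (1/0.695 − 1/0.719)/(4π×53.1) = 7.198×10^-5 K/W
R_cellular glass = (1/0.719 − 1/0.819)/(4π×0.0413) = 0.3272 K/W
R_outer film = 1/(h·4πr_o²) = 1/(26.5×4π×0.819²) = 0.004477 K/W
R_total = 0.3318 K/W
Q = ΔT/R_total = 158/0.3318

Q ≈ 476 W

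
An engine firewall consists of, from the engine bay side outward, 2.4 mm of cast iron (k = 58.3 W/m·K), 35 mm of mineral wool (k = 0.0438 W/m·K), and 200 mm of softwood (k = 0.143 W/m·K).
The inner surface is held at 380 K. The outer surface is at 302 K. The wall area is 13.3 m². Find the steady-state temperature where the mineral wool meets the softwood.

Model the wall as resistances in series:
R_cast iron = L/(kA) = 0.0024/(58.3×13.3) = 3.095×10^-6 K/W
R_mineral wool = L/(kA) = 0.035/(0.0438×13.3) = 0.06008 K/W
R_softwood = L/(kA) = 0.2/(0.143×13.3) = 0.1052 K/W
R_total = 0.1652 K/W;  Q = ΔT/R_total = 78/0.1652 = 472 W
T_interface = T_inner − Q·ΣR(inner→interface) = 380 − 472×0.06008

T ≈ 352 K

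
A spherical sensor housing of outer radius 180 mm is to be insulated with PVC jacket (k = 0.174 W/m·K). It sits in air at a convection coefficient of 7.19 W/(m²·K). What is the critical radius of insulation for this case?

For a sphere r_cr = 2k/h = 2×0.174/7.19
r_cr = 48.4 mm; since the bare radius (180 mm) is above r_cr, any added insulation will reduce heat loss.

r_cr ≈ 48.4 mm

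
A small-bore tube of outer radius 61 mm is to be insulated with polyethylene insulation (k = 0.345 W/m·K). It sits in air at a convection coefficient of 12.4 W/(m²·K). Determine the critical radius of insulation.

For a cylinder r_cr = k/h = 0.345/12.4
r_cr = 27.8 mm; since the bare radius (61 mm) is above r_cr, any added insulation will reduce heat loss.

r_cr ≈ 27.8 mm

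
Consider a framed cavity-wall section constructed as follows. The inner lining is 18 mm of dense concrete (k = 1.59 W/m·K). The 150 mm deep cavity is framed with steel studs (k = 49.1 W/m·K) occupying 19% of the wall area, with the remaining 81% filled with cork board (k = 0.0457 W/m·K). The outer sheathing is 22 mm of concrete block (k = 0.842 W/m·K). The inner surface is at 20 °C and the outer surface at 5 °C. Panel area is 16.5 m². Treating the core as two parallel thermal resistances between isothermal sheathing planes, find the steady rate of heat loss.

Q ≈ 4630 W

Sheathing layers in series; stud and cavity paths in parallel between them.
R_inner = 0.018/(1.59×16.5) = 6.861×10^-4 K/W
R_stud  = 0.15/(49.1×0.19×16.5) = 9.745×10^-4 K/W
R_cav   = 0.15/(0.0457×0.81×16.5) = 0.2456 K/W
1/R_core = 1/R_stud + 1/R_cav → R_core = 9.706×10^-4 K/W
R_outer = 0.022/(0.842×16.5) = 0.001584 K/W
R_total = 0.00324 K/W
Q = ΔT/R_total = 15/0.00324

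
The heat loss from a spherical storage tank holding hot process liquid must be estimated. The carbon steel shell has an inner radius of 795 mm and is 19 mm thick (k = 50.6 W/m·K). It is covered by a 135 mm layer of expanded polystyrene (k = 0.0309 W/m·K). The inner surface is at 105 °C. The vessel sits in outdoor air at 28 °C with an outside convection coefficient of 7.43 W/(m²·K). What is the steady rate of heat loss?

Spherical conduction: R = (1/r_in − 1/r_out)/(4πk) per layer; series-sum.
R_carbon steel shell = (1/0.795 − 1/0.814)/(4π×50.6) = 4.617×10^-5 K/W
R_expanded polystyrene = (1/0.814 − 1/0.949)/(4π×0.0309) = 0.4501 K/W
R_outer film = 1/(h·4πr_o²) = 1/(7.43×4π×0.949²) = 0.01189 K/W
R_total = 0.462 K/W
Q = ΔT/R_total = 77/0.462

Q ≈ 167 W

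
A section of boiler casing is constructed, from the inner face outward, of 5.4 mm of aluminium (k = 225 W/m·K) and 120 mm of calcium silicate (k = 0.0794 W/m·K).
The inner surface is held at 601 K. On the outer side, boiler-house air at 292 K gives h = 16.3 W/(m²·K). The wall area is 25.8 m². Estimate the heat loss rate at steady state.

Q ≈ 5070 W

Series thermal resistances:
R_aluminium = L/(kA) = 0.0054/(225×25.8) = 9.302×10^-7 K/W
R_calcium silicate = L/(kA) = 0.12/(0.0794×25.8) = 0.05858 K/W
R_outer film = 1/(h_o·A) = 1/(16.3×25.8) = 0.002378 K/W
R_total = 0.06096 K/W
Q = ΔT / R_total = 309 / 0.06096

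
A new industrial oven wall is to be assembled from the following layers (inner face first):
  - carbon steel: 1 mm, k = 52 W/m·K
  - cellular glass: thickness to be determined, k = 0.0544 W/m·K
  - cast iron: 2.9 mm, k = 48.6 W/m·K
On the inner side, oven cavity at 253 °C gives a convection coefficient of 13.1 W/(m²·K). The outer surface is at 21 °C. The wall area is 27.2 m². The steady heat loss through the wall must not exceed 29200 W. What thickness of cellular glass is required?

L ≈ 7.6 mm

Treating each layer as a thermal resistance in series:
R_inner film = 1/(h_i·A) = 1/(13.1×27.2) = 0.002806 K/W
R_carbon steel = L/(kA) = 0.001/(52×27.2) = 7.07×10^-7 K/W
R_cast iron = L/(kA) = 0.0029/(48.6×27.2) = 2.194×10^-6 K/W
Sum of the known resistances R_other = 0.002809 K/W
Required total resistance R_tot = ΔT/Q_allow = 232/29200 = 0.007945 K/W
R_cellular glass = R_tot − R_other = 0.005136 K/W
L = R·k·A = 0.005136×0.0544×27.2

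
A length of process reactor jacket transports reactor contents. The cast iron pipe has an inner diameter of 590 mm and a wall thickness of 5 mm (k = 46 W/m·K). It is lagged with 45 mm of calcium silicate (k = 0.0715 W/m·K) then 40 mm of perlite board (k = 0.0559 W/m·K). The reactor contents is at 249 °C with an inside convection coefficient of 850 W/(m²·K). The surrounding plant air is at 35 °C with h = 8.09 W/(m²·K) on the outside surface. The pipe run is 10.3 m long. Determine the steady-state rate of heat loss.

Treating each annulus and film as a series resistance:
R_inner film = 1/(h_i·2πr₁L) = 1/(850×2π×0.295×10.3) = 6.162×10^-5 K/W
R_cast iron pipe wall = ln(300/295)/(2π×46×10.3) = 5.646×10^-6 K/W
R_calcium silicate = ln(345/300)/(2π×0.0715×10.3) = 0.0302 K/W
R_perlite board = ln(385/345)/(2π×0.0559×10.3) = 0.03032 K/W
R_outer film = 1/(h_o·2πr_oL) = 1/(8.09×2π×0.385×10.3) = 0.004961 K/W
R_total = 0.06556 K/W
Q = ΔT/R_total = 214/0.06556

Q ≈ 3260 W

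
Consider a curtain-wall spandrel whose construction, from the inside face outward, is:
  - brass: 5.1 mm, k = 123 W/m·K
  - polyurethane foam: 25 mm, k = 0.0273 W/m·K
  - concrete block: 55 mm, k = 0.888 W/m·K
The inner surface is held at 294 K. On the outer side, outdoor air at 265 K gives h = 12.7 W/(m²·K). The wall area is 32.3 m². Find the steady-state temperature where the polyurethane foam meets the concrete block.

Model the wall as resistances in series:
R_brass = L/(kA) = 0.0051/(123×32.3) = 1.284×10^-6 K/W
R_polyurethane foam = L/(kA) = 0.025/(0.0273×32.3) = 0.02835 K/W
R_concrete block = L/(kA) = 0.055/(0.888×32.3) = 0.001918 K/W
R_outer film = 1/(h_o·A) = 1/(12.7×32.3) = 0.002438 K/W
R_total = 0.03271 K/W;  Q = ΔT/R_total = 29/0.03271 = 886.6 W
T_interface = T_inner − Q·ΣR(inner→interface) = 294 − 887×0.02835

T ≈ 269 K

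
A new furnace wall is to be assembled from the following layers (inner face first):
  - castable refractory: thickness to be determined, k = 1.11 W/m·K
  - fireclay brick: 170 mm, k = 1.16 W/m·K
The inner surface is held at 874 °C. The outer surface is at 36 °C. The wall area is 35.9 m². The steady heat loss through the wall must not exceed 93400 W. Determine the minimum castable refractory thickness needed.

Thermal resistances in series:
R_fireclay brick = L/(kA) = 0.17/(1.16×35.9) = 0.004082 K/W
Sum of the known resistances R_other = 0.004082 K/W
Required total resistance R_tot = ΔT/Q_allow = 838/93400 = 0.008972 K/W
R_castable refractory = R_tot − R_other = 0.00489 K/W
L = R·k·A = 0.00489×1.11×35.9

L ≈ 195 mm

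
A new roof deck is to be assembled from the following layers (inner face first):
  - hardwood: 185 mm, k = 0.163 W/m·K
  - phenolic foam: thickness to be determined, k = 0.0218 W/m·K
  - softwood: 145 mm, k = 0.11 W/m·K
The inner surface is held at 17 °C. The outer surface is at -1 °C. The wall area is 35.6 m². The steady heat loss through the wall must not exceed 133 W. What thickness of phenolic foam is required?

Using the resistance-network approach (series):
R_hardwood = L/(kA) = 0.185/(0.163×35.6) = 0.03188 K/W
R_softwood = L/(kA) = 0.145/(0.11×35.6) = 0.03703 K/W
Sum of the known resistances R_other = 0.06891 K/W
Required total resistance R_tot = ΔT/Q_allow = 18/133 = 0.1353 K/W
R_phenolic foam = R_tot − R_other = 0.06643 K/W
L = R·k·A = 0.06643×0.0218×35.6

L ≈ 51.6 mm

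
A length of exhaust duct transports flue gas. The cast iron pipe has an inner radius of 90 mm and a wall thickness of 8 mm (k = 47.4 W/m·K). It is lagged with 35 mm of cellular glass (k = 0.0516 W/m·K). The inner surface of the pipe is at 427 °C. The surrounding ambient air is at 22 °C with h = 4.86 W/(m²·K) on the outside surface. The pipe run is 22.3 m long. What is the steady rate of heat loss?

Q ≈ 7600 W

Radial resistances (cylindrical: R_cond = ln(r_o/r_i)/(2πkL), R_conv = 1/(h·2πrL)):
R_cast iron pipe wall = ln(98/90)/(2π×47.4×22.3) = 1.282×10^-5 K/W
R_cellular glass = ln(133/98)/(2π×0.0516×22.3) = 0.04224 K/W
R_outer film = 1/(h_o·2πr_oL) = 1/(4.86×2π×0.133×22.3) = 0.01104 K/W
R_total = 0.05329 K/W
Q = ΔT/R_total = 405/0.05329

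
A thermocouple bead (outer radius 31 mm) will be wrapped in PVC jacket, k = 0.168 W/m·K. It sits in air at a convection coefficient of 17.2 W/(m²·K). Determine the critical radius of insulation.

r_cr ≈ 19.5 mm

For a sphere r_cr = 2k/h = 2×0.168/17.2
r_cr = 19.5 mm; since the bare radius (31 mm) is above r_cr, any added insulation will reduce heat loss.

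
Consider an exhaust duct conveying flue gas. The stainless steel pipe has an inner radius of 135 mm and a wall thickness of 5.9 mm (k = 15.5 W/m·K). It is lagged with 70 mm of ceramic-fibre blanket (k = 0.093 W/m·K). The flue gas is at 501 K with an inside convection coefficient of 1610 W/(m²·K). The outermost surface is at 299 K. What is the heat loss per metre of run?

q′ ≈ 292 W/m

For a radial system each layer contributes R = ln(r_out/r_in)/(2πkL); films add R = 1/(hA).
R_inner film = 1/(h_i·2πr₁L) = 1/(1610×2π×0.135×1) = 7.323×10^-4 K/W
R_stainless steel pipe wall = ln(140.9/135)/(2π×15.5×1) = 4.392×10^-4 K/W
R_ceramic-fibre blanket = ln(210.9/140.9)/(2π×0.093×1) = 0.6902 K/W
R_total = 0.6914 K/W
Q = ΔT/R_total = 202/0.6914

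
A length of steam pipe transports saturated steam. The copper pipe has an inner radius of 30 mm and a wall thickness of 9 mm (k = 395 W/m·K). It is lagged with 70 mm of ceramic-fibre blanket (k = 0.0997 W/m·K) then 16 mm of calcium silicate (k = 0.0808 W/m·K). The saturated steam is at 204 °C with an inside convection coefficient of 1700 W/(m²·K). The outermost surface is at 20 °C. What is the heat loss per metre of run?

Radial resistances (cylindrical: R_cond = ln(r_o/r_i)/(2πkL), R_conv = 1/(h·2πrL)):
R_inner film = 1/(h_i·2πr₁L) = 1/(1700×2π×0.03×1) = 0.003121 K/W
R_copper pipe wall = ln(39/30)/(2π×395×1) = 1.057×10^-4 K/W
R_ceramic-fibre blanket = ln(109/39)/(2π×0.0997×1) = 1.641 K/W
R_calcium silicate = ln(125/109)/(2π×0.0808×1) = 0.2698 K/W
R_total = 1.914 K/W
Q = ΔT/R_total = 184/1.914

q′ ≈ 96.1 W/m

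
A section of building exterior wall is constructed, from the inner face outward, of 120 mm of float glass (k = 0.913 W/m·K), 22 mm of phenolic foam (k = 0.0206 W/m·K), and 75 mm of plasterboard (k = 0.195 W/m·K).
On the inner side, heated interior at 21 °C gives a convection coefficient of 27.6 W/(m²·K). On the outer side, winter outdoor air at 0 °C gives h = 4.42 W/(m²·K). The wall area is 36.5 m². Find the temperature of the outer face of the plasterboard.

T ≈ 2.57 °C

Treating each layer as a thermal resistance in series:
R_inner film = 1/(h_i·A) = 1/(27.6×36.5) = 9.927×10^-4 K/W
R_float glass = L/(kA) = 0.12/(0.913×36.5) = 0.003601 K/W
R_phenolic foam = L/(kA) = 0.022/(0.0206×36.5) = 0.02926 K/W
R_plasterboard = L/(kA) = 0.075/(0.195×36.5) = 0.01054 K/W
R_outer film = 1/(h_o·A) = 1/(4.42×36.5) = 0.006198 K/W
R_total = 0.05059 K/W;  Q = ΔT/R_total = 21/0.05059 = 415.1 W
T_interface = T_inner − Q·ΣR(inner→interface) = 21 − 415×0.04439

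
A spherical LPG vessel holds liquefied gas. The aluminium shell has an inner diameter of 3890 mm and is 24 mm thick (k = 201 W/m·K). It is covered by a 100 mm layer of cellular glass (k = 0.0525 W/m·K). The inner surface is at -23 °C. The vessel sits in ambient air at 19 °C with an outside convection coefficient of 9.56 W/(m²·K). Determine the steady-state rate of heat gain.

Q ≈ 1070 W

Spherical conduction: R = (1/r_in − 1/r_out)/(4πk) per layer; series-sum.
R_aluminium shell = (1/1.945 − 1/1.969)/(4π×201) = 2.481×10^-6 K/W
R_cellular glass = (1/1.969 − 1/2.069)/(4π×0.0525) = 0.03721 K/W
R_outer film = 1/(h·4πr_o²) = 1/(9.56×4π×2.069²) = 0.001945 K/W
R_total = 0.03915 K/W
Q = ΔT/R_total = 42/0.03915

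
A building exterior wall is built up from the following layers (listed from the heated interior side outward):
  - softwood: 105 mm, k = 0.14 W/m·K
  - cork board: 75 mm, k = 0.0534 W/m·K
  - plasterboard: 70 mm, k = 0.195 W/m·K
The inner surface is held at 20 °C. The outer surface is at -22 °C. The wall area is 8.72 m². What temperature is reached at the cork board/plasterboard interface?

T ≈ -16 °C

Model the wall as resistances in series:
R_softwood = L/(kA) = 0.105/(0.14×8.72) = 0.08601 K/W
R_cork board = L/(kA) = 0.075/(0.0534×8.72) = 0.1611 K/W
R_plasterboard = L/(kA) = 0.07/(0.195×8.72) = 0.04117 K/W
R_total = 0.2882 K/W;  Q = ΔT/R_total = 42/0.2882 = 145.7 W
T_interface = T_inner − Q·ΣR(inner→interface) = 20 − 146×0.2471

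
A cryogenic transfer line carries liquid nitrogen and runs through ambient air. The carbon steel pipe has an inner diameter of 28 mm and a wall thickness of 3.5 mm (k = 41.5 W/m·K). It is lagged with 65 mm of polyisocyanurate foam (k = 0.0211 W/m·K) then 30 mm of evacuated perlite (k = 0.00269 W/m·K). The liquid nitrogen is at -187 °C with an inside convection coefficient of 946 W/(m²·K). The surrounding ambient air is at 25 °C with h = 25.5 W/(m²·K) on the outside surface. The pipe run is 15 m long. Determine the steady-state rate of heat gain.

Q ≈ 106 W

Radial resistances (cylindrical: R_cond = ln(r_o/r_i)/(2πkL), R_conv = 1/(h·2πrL)):
R_inner film = 1/(h_i·2πr₁L) = 1/(946×2π×0.014×15) = 8.011×10^-4 K/W
R_carbon steel pipe wall = ln(17.5/14)/(2π×41.5×15) = 5.705×10^-5 K/W
R_polyisocyanurate foam = ln(82.5/17.5)/(2π×0.0211×15) = 0.7797 K/W
R_evacuated perlite = ln(112.5/82.5)/(2π×0.00269×15) = 1.223 K/W
R_outer film = 1/(h_o·2πr_oL) = 1/(25.5×2π×0.1125×15) = 0.003699 K/W
R_total = 2.008 K/W
Q = ΔT/R_total = 212/2.008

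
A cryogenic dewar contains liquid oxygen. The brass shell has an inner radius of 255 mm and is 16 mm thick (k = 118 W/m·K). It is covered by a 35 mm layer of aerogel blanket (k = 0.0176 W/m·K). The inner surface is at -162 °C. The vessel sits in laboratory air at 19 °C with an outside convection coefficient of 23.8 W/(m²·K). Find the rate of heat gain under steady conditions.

Spherical conduction: R = (1/r_in − 1/r_out)/(4πk) per layer; series-sum.
R_brass shell = (1/0.255 − 1/0.271)/(4π×118) = 1.561×10^-4 K/W
R_aerogel blanket = (1/0.271 − 1/0.306)/(4π×0.0176) = 1.908 K/W
R_outer film = 1/(h·4πr_o²) = 1/(23.8×4π×0.306²) = 0.03571 K/W
R_total = 1.944 K/W
Q = ΔT/R_total = 181/1.944

Q ≈ 93.1 W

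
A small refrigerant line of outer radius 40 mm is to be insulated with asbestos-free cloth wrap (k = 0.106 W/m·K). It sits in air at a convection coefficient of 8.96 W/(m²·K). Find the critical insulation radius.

For a cylinder r_cr = k/h = 0.106/8.96
r_cr = 11.8 mm; since the bare radius (40 mm) is above r_cr, any added insulation will reduce heat loss.

r_cr ≈ 11.8 mm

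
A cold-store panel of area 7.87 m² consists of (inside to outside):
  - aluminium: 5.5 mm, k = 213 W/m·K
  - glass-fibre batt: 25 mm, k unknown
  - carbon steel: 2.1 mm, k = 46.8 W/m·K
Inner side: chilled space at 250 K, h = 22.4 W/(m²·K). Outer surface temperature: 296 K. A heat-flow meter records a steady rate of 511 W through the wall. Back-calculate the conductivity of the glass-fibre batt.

k ≈ 0.0377 W/(m·K)

Series thermal resistances:
R_inner film = 1/(h_i·A) = 1/(22.4×7.87) = 0.005673 K/W
R_aluminium = L/(kA) = 0.0055/(213×7.87) = 3.281×10^-6 K/W
R_carbon steel = L/(kA) = 0.0021/(46.8×7.87) = 5.702×10^-6 K/W
Sum of known resistances R_other = 0.005682 K/W
Total R = ΔT/Q = 46/511 = 0.09002 K/W
R_glass-fibre batt = R_total − R_other = 0.08434 K/W
k = L/(R·A) = 0.025/(0.08434×7.87)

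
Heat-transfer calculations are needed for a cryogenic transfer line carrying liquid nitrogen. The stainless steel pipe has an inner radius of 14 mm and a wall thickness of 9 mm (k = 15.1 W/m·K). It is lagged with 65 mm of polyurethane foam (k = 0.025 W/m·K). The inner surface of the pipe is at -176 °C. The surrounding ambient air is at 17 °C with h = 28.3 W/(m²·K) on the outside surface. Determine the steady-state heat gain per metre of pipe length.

q′ ≈ 22.4 W/m

Radial resistances (cylindrical: R_cond = ln(r_o/r_i)/(2πkL), R_conv = 1/(h·2πrL)):
R_stainless steel pipe wall = ln(23/14)/(2π×15.1×1) = 0.005232 K/W
R_polyurethane foam = ln(88/23)/(2π×0.025×1) = 8.542 K/W
R_outer film = 1/(h_o·2πr_oL) = 1/(28.3×2π×0.088×1) = 0.06391 K/W
R_total = 8.612 K/W
Q = ΔT/R_total = 193/8.612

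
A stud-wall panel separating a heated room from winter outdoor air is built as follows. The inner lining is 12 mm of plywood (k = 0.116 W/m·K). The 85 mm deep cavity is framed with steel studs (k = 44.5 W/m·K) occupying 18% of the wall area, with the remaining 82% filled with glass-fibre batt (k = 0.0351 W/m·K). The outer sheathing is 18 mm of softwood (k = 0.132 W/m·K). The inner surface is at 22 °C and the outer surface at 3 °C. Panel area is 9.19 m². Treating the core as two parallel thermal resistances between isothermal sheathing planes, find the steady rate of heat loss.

Q ≈ 697 W

Sheathing layers in series; stud and cavity paths in parallel between them.
R_inner = 0.012/(0.116×9.19) = 0.01126 K/W
R_stud  = 0.085/(44.5×0.18×9.19) = 0.001155 K/W
R_cav   = 0.085/(0.0351×0.82×9.19) = 0.3214 K/W
1/R_core = 1/R_stud + 1/R_cav → R_core = 0.001151 K/W
R_outer = 0.018/(0.132×9.19) = 0.01484 K/W
R_total = 0.02725 K/W
Q = ΔT/R_total = 19/0.02725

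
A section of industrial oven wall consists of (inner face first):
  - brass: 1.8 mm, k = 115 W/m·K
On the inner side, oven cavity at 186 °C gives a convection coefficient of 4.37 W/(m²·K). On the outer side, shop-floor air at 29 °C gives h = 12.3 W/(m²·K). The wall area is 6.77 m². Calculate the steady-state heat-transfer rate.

Thermal resistances in series:
R_inner film = 1/(h_i·A) = 1/(4.37×6.77) = 0.0338 K/W
R_brass = L/(kA) = 0.0018/(115×6.77) = 2.312×10^-6 K/W
R_outer film = 1/(h_o·A) = 1/(12.3×6.77) = 0.01201 K/W
R_total = 0.04581 K/W
Q = ΔT / R_total = 157 / 0.04581

Q ≈ 3430 W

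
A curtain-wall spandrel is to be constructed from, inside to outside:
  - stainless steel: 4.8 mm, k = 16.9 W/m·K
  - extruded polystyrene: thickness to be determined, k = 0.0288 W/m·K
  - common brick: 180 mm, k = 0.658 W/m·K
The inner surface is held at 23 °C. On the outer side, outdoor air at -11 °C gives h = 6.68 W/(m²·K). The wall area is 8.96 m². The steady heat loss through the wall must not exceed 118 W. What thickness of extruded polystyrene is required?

L ≈ 62.2 mm

Thermal resistances in series:
R_stainless steel = L/(kA) = 0.0048/(16.9×8.96) = 3.17×10^-5 K/W
R_common brick = L/(kA) = 0.18/(0.658×8.96) = 0.03053 K/W
R_outer film = 1/(h_o·A) = 1/(6.68×8.96) = 0.01671 K/W
Sum of the known resistances R_other = 0.04727 K/W
Required total resistance R_tot = ΔT/Q_allow = 34/118 = 0.2881 K/W
R_extruded polystyrene = R_tot − R_other = 0.2409 K/W
L = R·k·A = 0.2409×0.0288×8.96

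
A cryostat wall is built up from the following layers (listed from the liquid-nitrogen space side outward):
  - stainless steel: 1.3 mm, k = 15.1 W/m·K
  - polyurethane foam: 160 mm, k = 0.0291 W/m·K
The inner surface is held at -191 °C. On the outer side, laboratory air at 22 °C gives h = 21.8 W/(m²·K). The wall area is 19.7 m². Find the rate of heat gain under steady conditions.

Q ≈ 757 W

Treating each layer as a thermal resistance in series:
R_stainless steel = L/(kA) = 0.0013/(15.1×19.7) = 4.37×10^-6 K/W
R_polyurethane foam = L/(kA) = 0.16/(0.0291×19.7) = 0.2791 K/W
R_outer film = 1/(h_o·A) = 1/(21.8×19.7) = 0.002329 K/W
R_total = 0.2814 K/W
Q = ΔT / R_total = 213 / 0.2814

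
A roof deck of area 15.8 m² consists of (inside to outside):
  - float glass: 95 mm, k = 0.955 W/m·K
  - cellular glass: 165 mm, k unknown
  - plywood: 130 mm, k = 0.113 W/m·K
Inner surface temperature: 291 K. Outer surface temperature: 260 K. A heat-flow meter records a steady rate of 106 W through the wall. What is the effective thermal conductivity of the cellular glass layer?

Treating each layer as a thermal resistance in series:
R_float glass = L/(kA) = 0.095/(0.955×15.8) = 0.006296 K/W
R_plywood = L/(kA) = 0.13/(0.113×15.8) = 0.07281 K/W
Sum of known resistances R_other = 0.07911 K/W
Total R = ΔT/Q = 31/106 = 0.2925 K/W
R_cellular glass = R_total − R_other = 0.2133 K/W
k = L/(R·A) = 0.165/(0.2133×15.8)

k ≈ 0.0489 W/(m·K)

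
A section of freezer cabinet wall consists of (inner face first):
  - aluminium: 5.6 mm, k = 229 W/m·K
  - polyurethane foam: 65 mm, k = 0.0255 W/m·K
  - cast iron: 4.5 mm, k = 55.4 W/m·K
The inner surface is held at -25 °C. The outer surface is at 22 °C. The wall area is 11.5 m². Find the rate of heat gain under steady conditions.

Q ≈ 212 W

Thermal resistances in series:
R_aluminium = L/(kA) = 0.0056/(229×11.5) = 2.126×10^-6 K/W
R_polyurethane foam = L/(kA) = 0.065/(0.0255×11.5) = 0.2217 K/W
R_cast iron = L/(kA) = 0.0045/(55.4×11.5) = 7.063×10^-6 K/W
R_total = 0.2217 K/W
Q = ΔT / R_total = 47 / 0.2217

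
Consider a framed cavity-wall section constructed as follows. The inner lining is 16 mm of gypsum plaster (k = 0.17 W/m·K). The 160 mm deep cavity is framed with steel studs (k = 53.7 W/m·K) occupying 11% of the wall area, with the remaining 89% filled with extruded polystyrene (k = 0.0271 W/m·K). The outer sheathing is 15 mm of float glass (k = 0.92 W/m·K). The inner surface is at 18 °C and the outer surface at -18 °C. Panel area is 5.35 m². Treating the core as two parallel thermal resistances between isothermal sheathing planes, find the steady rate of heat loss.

Q ≈ 1400 W

Sheathing layers in series; stud and cavity paths in parallel between them.
R_inner = 0.016/(0.17×5.35) = 0.01759 K/W
R_stud  = 0.16/(53.7×0.11×5.35) = 0.005063 K/W
R_cav   = 0.16/(0.0271×0.89×5.35) = 1.24 K/W
1/R_core = 1/R_stud + 1/R_cav → R_core = 0.005042 K/W
R_outer = 0.015/(0.92×5.35) = 0.003048 K/W
R_total = 0.02568 K/W
Q = ΔT/R_total = 36/0.02568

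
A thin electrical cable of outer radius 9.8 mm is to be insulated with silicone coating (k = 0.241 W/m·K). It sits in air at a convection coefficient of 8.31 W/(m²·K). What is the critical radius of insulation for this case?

r_cr ≈ 29 mm

For a cylinder r_cr = k/h = 0.241/8.31
r_cr = 29 mm; since the bare radius (9.8 mm) is below r_cr, adding a thin layer of insulation will *increase* heat loss.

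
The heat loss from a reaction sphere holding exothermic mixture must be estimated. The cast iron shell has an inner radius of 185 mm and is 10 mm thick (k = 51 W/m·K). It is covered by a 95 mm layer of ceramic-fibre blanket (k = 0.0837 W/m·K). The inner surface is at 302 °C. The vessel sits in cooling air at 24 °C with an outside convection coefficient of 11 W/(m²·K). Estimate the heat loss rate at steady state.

Q ≈ 165 W

Radial (spherical) resistances in series:
R_cast iron shell = (1/0.185 − 1/0.195)/(4π×51) = 4.325×10^-4 K/W
R_ceramic-fibre blanket = (1/0.195 − 1/0.29)/(4π×0.0837) = 1.597 K/W
R_outer film = 1/(h·4πr_o²) = 1/(11×4π×0.29²) = 0.08602 K/W
R_total = 1.684 K/W
Q = ΔT/R_total = 278/1.684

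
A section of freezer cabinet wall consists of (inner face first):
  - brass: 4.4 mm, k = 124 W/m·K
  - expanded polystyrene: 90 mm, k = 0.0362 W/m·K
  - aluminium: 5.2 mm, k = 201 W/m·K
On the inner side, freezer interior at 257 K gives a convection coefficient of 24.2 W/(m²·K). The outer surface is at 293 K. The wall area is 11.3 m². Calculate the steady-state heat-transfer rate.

Q ≈ 161 W

Using the resistance-network approach (series):
R_inner film = 1/(h_i·A) = 1/(24.2×11.3) = 0.003657 K/W
R_brass = L/(kA) = 0.0044/(124×11.3) = 3.14×10^-6 K/W
R_expanded polystyrene = L/(kA) = 0.09/(0.0362×11.3) = 0.22 K/W
R_aluminium = L/(kA) = 0.0052/(201×11.3) = 2.289×10^-6 K/W
R_total = 0.2237 K/W
Q = ΔT / R_total = 36 / 0.2237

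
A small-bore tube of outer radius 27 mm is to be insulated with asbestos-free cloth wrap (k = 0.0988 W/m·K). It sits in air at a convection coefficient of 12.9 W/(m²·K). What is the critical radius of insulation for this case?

For a cylinder r_cr = k/h = 0.0988/12.9
r_cr = 7.66 mm; since the bare radius (27 mm) is above r_cr, any added insulation will reduce heat loss.

r_cr ≈ 7.66 mm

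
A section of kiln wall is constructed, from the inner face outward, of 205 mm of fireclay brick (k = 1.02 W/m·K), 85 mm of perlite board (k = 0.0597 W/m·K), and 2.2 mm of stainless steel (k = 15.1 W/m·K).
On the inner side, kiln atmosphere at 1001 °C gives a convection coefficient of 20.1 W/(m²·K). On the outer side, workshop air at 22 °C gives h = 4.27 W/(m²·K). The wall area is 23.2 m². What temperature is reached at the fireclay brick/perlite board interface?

T ≈ 872 °C

Model the wall as resistances in series:
R_inner film = 1/(h_i·A) = 1/(20.1×23.2) = 0.002144 K/W
R_fireclay brick = L/(kA) = 0.205/(1.02×23.2) = 0.008663 K/W
R_perlite board = L/(kA) = 0.085/(0.0597×23.2) = 0.06137 K/W
R_stainless steel = L/(kA) = 0.0022/(15.1×23.2) = 6.28×10^-6 K/W
R_outer film = 1/(h_o·A) = 1/(4.27×23.2) = 0.01009 K/W
R_total = 0.08228 K/W;  Q = ΔT/R_total = 979/0.08228 = 11900 W
T_interface = T_inner − Q·ΣR(inner→interface) = 1001 − 11900×0.01081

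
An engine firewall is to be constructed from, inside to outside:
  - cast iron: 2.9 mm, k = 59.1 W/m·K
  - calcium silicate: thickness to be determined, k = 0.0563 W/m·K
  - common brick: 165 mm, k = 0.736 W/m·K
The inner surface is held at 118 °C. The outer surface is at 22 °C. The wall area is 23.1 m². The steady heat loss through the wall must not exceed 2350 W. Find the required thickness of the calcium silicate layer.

L ≈ 40.5 mm

Series thermal resistances:
R_cast iron = L/(kA) = 0.0029/(59.1×23.1) = 2.124×10^-6 K/W
R_common brick = L/(kA) = 0.165/(0.736×23.1) = 0.009705 K/W
Sum of the known resistances R_other = 0.009707 K/W
Required total resistance R_tot = ΔT/Q_allow = 96/2350 = 0.04085 K/W
R_calcium silicate = R_tot − R_other = 0.03114 K/W
L = R·k·A = 0.03114×0.0563×23.1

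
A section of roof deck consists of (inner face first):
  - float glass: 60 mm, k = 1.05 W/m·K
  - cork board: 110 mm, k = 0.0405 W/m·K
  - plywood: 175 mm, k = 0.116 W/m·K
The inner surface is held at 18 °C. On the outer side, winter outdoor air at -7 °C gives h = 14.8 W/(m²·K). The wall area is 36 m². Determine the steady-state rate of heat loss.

Q ≈ 207 W

Series thermal resistances:
R_float glass = L/(kA) = 0.06/(1.05×36) = 0.001587 K/W
R_cork board = L/(kA) = 0.11/(0.0405×36) = 0.07545 K/W
R_plywood = L/(kA) = 0.175/(0.116×36) = 0.04191 K/W
R_outer film = 1/(h_o·A) = 1/(14.8×36) = 0.001877 K/W
R_total = 0.1208 K/W
Q = ΔT / R_total = 25 / 0.1208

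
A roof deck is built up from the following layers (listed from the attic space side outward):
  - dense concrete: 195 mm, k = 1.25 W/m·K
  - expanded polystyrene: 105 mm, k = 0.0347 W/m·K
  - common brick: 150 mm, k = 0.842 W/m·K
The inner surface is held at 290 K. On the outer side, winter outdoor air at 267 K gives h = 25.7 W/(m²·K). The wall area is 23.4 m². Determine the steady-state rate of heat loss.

Q ≈ 158 W

Treating each layer as a thermal resistance in series:
R_dense concrete = L/(kA) = 0.195/(1.25×23.4) = 0.006667 K/W
R_expanded polystyrene = L/(kA) = 0.105/(0.0347×23.4) = 0.1293 K/W
R_common brick = L/(kA) = 0.15/(0.842×23.4) = 0.007613 K/W
R_outer film = 1/(h_o·A) = 1/(25.7×23.4) = 0.001663 K/W
R_total = 0.1453 K/W
Q = ΔT / R_total = 23 / 0.1453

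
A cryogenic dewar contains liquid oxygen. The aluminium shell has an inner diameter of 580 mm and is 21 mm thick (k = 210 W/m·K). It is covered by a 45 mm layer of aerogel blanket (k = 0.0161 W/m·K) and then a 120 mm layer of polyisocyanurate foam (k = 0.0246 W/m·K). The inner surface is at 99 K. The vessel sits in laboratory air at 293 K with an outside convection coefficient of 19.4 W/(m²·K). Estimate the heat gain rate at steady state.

Radial (spherical) resistances in series:
R_aluminium shell = (1/0.29 − 1/0.311)/(4π×210) = 8.823×10^-5 K/W
R_aerogel blanket = (1/0.311 − 1/0.356)/(4π×0.0161) = 2.009 K/W
R_polyisocyanurate foam = (1/0.356 − 1/0.476)/(4π×0.0246) = 2.291 K/W
R_outer film = 1/(h·4πr_o²) = 1/(19.4×4π×0.476²) = 0.0181 K/W
R_total = 4.318 K/W
Q = ΔT/R_total = 194/4.318

Q ≈ 44.9 W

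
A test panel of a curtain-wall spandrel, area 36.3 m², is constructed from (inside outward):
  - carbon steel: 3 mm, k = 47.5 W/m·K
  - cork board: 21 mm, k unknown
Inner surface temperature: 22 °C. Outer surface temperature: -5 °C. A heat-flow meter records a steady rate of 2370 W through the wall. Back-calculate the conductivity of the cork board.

Using the resistance-network approach (series):
R_carbon steel = L/(kA) = 0.003/(47.5×36.3) = 1.74×10^-6 K/W
Sum of known resistances R_other = 1.74×10^-6 K/W
Total R = ΔT/Q = 27/2370 = 0.01139 K/W
R_cork board = R_total − R_other = 0.01139 K/W
k = L/(R·A) = 0.021/(0.01139×36.3)

k ≈ 0.0508 W/(m·K)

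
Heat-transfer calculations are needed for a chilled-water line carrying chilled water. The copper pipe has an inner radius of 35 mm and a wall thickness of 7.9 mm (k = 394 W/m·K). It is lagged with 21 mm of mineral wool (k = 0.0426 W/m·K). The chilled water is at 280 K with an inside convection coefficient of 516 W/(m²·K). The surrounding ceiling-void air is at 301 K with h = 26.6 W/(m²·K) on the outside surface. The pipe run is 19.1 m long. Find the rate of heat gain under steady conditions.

Q ≈ 252 W

Per-layer cylindrical resistances, series-summed:
R_inner film = 1/(h_i·2πr₁L) = 1/(516×2π×0.035×19.1) = 4.614×10^-4 K/W
R_copper pipe wall = ln(42.9/35)/(2π×394×19.1) = 4.304×10^-6 K/W
R_mineral wool = ln(63.9/42.9)/(2π×0.0426×19.1) = 0.07794 K/W
R_outer film = 1/(h_o·2πr_oL) = 1/(26.6×2π×0.0639×19.1) = 0.004902 K/W
R_total = 0.08331 K/W
Q = ΔT/R_total = 21/0.08331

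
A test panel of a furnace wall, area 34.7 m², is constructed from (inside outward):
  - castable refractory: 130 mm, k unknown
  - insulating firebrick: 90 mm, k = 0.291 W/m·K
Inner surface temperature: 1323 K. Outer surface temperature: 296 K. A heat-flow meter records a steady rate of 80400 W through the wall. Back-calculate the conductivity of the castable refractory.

Series thermal resistances:
R_insulating firebrick = L/(kA) = 0.09/(0.291×34.7) = 0.008913 K/W
Sum of known resistances R_other = 0.008913 K/W
Total R = ΔT/Q = 1027/80400 = 0.01277 K/W
R_castable refractory = R_total − R_other = 0.003861 K/W
k = L/(R·A) = 0.13/(0.003861×34.7)

k ≈ 0.97 W/(m·K)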